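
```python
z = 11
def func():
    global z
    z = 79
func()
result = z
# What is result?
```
79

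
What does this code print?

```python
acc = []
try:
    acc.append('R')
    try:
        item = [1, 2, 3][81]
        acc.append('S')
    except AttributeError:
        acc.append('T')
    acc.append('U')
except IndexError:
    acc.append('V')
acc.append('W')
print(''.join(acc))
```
RVW

Inner handler doesn't match, propagates to outer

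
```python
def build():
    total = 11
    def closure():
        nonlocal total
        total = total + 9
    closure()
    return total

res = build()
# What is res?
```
20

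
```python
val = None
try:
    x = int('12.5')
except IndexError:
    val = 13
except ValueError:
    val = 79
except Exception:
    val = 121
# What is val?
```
79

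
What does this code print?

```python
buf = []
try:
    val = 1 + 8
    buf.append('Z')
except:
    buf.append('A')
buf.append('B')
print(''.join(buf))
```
ZB

No exception, try block completes normally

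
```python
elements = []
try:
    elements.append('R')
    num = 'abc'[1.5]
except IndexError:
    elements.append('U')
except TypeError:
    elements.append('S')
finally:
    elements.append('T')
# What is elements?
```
['R', 'S', 'T']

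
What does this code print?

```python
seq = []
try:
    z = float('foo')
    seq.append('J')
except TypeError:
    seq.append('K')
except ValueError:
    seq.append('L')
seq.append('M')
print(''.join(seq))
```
LM

ValueError is caught by its specific handler, not TypeError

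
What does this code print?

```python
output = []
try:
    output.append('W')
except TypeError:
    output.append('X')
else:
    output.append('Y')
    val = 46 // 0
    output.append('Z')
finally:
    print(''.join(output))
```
WY

Try succeeds, else appends 'Y', ZeroDivisionError in else is uncaught, finally prints before exception propagates ('Z' never appended)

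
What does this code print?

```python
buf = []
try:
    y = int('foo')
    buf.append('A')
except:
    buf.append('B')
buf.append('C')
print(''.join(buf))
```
BC

Exception raised in try, caught by bare except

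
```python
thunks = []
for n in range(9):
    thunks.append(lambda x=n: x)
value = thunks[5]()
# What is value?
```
5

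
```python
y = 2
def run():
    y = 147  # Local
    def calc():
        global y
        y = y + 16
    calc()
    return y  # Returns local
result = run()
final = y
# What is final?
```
18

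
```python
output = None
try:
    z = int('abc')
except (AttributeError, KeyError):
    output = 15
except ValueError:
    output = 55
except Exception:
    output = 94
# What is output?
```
55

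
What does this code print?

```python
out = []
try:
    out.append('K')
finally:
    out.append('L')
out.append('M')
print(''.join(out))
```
KLM

try/finally without except, no exception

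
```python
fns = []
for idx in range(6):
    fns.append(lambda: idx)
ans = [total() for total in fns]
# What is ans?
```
[5, 5, 5, 5, 5, 5]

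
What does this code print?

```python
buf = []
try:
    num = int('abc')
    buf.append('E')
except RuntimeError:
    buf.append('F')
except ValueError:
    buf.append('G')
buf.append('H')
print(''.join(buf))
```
GH

ValueError is caught by its specific handler, not RuntimeError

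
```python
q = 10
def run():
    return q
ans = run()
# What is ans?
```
10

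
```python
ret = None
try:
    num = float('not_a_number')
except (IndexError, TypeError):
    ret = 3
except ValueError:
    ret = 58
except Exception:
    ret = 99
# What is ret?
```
58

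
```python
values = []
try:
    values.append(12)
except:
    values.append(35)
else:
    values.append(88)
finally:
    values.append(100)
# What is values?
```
[12, 88, 100]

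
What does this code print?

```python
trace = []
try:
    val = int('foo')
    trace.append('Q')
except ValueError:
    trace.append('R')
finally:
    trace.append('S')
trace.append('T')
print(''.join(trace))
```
RST

finally always runs, even after exception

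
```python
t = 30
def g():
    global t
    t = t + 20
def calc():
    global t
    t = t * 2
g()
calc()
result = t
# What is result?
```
100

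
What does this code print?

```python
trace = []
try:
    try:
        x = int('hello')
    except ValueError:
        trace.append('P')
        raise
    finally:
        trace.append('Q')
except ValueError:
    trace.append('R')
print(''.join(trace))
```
PQR

finally runs before re-raised exception propagates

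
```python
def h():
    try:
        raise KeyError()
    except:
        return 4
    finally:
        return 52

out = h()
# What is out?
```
52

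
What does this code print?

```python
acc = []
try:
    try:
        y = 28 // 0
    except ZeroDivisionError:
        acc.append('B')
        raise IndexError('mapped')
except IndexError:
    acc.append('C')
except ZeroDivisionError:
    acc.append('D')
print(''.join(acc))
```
BC

New IndexError raised, caught by outer IndexError handler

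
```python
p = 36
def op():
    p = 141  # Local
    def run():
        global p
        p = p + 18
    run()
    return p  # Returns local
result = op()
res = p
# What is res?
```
54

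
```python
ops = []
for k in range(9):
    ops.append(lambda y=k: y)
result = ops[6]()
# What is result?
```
6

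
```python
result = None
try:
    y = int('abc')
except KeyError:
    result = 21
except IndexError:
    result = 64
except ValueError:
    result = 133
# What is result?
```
133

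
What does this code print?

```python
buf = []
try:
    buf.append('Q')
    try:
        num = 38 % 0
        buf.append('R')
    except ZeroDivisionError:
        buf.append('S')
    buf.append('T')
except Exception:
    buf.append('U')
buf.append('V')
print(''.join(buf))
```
QSTV

Inner exception caught by inner handler, outer continues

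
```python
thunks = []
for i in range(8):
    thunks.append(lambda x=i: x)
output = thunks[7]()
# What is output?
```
7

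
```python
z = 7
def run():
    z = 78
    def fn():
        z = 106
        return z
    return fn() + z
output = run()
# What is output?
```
184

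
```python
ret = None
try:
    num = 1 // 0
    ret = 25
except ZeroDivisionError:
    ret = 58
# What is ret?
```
58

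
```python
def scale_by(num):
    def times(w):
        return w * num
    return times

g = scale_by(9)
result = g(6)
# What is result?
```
54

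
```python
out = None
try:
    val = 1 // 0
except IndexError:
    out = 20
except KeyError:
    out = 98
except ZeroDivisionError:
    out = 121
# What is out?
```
121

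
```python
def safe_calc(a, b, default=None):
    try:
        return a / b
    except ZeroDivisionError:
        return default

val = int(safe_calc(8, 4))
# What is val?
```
2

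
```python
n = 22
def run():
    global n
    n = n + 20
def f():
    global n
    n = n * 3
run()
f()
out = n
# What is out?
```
126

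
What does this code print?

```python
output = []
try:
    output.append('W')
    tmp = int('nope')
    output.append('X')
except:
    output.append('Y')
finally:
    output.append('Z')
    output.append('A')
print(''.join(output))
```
WYZA

Code before exception runs, then except, then all of finally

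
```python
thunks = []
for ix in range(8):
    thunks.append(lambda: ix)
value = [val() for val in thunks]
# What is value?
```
[7, 7, 7, 7, 7, 7, 7, 7]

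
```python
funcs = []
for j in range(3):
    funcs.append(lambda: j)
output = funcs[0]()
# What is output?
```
2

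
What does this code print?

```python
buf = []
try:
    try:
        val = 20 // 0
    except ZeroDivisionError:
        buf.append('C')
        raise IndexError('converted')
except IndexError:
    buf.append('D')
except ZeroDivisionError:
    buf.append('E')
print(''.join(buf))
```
CD

New IndexError raised, caught by outer IndexError handler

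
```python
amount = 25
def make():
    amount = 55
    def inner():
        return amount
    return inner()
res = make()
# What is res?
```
55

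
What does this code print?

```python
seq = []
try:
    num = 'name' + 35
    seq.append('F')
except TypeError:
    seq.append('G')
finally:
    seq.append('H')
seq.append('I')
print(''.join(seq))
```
GHI

finally always runs, even after exception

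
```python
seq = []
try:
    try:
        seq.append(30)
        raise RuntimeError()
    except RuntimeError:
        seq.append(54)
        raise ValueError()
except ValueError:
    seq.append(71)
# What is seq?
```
[30, 54, 71]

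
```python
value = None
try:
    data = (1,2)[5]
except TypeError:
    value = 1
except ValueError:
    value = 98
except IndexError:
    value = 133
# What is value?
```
133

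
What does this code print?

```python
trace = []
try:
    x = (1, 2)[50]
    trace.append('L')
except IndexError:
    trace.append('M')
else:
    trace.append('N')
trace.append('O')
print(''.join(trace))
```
MO

else block skipped when exception is caught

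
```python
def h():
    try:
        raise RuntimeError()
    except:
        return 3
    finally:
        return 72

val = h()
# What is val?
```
72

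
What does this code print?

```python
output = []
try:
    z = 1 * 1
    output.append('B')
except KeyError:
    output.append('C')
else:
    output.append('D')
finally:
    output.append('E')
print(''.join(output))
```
BDE

else runs before finally when no exception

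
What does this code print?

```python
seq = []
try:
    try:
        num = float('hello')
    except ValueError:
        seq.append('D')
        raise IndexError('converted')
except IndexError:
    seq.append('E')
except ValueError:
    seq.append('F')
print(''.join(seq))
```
DE

New IndexError raised, caught by outer IndexError handler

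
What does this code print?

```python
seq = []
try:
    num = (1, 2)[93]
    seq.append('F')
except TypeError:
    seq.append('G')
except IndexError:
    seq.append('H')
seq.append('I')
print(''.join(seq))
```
HI

IndexError is caught by its specific handler, not TypeError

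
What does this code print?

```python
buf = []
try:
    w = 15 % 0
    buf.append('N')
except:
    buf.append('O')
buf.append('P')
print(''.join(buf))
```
OP

Exception raised in try, caught by bare except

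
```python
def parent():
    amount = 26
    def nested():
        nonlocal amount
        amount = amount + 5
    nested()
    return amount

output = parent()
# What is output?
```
31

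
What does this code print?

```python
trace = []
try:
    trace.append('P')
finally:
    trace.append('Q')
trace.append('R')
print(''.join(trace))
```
PQR

try/finally without except, no exception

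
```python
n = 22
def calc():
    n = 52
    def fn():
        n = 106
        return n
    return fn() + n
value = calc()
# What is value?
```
158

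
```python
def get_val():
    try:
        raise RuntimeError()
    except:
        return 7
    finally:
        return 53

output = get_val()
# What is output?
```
53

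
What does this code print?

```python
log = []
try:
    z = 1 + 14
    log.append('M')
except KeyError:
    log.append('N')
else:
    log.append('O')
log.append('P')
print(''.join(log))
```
MOP

else block runs when no exception occurs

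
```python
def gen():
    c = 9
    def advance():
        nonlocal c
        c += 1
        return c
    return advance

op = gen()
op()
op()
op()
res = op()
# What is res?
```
13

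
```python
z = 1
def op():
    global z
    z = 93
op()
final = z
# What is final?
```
93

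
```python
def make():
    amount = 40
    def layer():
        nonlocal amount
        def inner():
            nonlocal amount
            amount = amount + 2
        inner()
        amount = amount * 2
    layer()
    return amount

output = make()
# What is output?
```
84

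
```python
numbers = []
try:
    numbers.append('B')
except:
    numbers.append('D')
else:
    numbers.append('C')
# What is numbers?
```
['B', 'C']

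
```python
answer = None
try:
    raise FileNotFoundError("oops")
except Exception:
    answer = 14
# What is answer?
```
14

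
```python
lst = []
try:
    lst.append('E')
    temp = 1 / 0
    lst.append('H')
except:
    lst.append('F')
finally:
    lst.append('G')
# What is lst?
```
['E', 'F', 'G']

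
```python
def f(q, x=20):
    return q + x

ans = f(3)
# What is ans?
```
23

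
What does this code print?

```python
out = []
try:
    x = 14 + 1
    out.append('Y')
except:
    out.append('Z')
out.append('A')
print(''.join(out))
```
YA

No exception, try block completes normally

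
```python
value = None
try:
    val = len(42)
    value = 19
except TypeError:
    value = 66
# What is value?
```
66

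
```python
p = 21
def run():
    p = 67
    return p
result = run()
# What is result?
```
67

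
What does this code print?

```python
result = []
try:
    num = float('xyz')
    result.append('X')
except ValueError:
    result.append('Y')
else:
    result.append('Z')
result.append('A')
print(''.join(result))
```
YA

else block skipped when exception is caught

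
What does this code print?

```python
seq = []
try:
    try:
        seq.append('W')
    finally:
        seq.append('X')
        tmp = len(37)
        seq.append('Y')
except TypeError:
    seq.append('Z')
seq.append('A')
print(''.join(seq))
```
WXZA

Exception in inner finally caught by outer except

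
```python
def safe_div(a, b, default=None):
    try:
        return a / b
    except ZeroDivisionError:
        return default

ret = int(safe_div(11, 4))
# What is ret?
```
2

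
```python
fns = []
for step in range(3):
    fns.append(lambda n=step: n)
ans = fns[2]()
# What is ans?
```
2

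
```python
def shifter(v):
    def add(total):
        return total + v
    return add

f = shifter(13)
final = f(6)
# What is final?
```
19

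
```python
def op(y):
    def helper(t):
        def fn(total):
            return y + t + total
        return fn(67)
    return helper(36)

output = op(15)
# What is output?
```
118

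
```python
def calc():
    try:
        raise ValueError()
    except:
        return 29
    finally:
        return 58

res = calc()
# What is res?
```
58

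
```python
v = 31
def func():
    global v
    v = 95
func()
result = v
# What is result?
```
95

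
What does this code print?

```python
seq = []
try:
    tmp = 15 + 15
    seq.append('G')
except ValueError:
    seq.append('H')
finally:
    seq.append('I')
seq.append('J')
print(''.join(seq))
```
GIJ

finally runs after normal execution too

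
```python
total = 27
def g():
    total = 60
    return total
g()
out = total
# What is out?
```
27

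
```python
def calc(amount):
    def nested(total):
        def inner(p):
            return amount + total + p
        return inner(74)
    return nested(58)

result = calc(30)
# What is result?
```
162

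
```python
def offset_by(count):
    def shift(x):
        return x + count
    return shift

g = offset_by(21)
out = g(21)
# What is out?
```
42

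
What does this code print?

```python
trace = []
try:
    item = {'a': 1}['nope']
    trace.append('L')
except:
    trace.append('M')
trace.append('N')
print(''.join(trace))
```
MN

Exception raised in try, caught by bare except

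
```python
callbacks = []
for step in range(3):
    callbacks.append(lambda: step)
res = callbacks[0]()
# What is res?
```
2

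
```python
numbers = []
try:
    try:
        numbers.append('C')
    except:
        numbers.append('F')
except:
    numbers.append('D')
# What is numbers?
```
['C']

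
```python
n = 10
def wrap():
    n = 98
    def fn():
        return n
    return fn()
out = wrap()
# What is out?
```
98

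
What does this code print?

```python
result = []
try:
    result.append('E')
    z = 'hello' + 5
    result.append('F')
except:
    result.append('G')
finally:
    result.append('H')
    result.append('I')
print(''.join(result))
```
EGHI

Code before exception runs, then except, then all of finally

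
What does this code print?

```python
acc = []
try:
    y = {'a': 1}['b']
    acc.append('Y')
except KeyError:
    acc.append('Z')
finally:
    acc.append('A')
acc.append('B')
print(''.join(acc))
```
ZAB

finally always runs, even after exception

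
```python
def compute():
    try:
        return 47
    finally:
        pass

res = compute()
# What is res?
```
47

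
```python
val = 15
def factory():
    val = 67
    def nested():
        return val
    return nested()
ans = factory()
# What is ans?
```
67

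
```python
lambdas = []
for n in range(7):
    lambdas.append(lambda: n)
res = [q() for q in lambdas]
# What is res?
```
[6, 6, 6, 6, 6, 6, 6]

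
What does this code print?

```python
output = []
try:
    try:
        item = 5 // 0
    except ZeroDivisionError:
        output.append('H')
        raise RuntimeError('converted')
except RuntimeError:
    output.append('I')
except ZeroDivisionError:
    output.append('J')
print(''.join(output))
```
HI

New RuntimeError raised, caught by outer RuntimeError handler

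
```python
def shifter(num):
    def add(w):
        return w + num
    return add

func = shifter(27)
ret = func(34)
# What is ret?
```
61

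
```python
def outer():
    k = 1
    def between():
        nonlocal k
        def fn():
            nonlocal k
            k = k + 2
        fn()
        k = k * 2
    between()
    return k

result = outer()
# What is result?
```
6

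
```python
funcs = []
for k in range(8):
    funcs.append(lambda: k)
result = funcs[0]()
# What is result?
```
7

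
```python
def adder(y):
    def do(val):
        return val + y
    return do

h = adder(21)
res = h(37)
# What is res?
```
58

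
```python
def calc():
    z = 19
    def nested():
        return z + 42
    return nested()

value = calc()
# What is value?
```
61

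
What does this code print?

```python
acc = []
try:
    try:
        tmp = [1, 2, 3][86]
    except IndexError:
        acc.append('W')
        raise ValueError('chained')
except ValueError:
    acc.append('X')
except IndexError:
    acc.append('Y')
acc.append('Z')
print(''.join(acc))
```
WXZ

ValueError raised and caught, original IndexError not re-raised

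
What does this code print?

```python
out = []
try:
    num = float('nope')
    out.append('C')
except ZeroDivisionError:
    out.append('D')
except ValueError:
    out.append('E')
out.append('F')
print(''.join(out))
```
EF

ValueError is caught by its specific handler, not ZeroDivisionError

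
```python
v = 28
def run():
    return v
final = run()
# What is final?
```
28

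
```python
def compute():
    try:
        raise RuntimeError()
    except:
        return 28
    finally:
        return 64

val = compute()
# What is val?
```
64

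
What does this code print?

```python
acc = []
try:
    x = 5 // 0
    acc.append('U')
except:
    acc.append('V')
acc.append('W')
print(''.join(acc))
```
VW

Exception raised in try, caught by bare except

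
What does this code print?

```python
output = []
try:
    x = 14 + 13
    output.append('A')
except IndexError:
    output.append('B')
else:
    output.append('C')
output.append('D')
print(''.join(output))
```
ACD

else block runs when no exception occurs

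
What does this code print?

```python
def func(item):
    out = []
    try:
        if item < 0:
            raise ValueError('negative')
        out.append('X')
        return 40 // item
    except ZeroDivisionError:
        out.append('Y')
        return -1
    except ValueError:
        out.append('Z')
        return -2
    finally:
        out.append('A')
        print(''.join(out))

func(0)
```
XYA

item=0 causes ZeroDivisionError, caught, finally prints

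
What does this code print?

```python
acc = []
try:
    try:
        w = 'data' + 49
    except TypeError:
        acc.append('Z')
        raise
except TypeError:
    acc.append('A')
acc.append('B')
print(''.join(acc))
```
ZAB

raise without argument re-raises current exception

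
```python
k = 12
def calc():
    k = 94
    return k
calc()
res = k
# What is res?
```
12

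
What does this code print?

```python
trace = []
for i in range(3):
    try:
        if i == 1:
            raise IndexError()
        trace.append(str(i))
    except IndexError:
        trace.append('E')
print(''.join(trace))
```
0E2

Exception on i=1 caught, loop continues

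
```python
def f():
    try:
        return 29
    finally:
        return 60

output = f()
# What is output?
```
60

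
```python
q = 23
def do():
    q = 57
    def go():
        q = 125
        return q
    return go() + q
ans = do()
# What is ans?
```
182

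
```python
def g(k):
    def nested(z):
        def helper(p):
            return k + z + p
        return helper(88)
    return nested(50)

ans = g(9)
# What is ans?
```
147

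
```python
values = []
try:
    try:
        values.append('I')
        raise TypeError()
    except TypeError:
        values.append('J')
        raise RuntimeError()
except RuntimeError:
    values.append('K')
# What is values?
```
['I', 'J', 'K']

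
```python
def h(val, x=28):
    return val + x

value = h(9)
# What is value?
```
37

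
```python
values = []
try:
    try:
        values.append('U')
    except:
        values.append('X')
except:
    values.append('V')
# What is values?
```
['U']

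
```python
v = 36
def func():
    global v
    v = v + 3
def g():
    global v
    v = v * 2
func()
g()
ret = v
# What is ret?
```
78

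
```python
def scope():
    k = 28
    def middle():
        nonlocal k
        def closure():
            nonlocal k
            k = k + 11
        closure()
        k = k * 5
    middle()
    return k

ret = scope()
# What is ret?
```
195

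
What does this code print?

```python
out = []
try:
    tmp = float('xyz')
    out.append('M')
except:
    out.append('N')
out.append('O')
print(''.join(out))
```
NO

Exception raised in try, caught by bare except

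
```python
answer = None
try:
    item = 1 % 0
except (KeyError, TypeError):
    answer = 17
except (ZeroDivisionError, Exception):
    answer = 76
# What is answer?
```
76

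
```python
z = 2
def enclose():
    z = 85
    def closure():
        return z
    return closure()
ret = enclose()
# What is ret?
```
85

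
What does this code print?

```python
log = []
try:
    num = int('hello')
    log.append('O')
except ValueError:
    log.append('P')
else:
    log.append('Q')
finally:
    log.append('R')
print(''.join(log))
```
PR

Exception: except runs, else skipped, finally runs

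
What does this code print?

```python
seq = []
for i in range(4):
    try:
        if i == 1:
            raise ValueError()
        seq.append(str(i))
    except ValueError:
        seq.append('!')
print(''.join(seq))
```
0!23

Exception on i=1 caught, loop continues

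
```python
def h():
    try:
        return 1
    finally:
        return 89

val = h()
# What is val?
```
89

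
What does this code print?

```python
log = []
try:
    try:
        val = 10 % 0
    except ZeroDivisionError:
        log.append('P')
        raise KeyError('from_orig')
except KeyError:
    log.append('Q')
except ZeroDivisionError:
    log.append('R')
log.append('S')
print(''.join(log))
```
PQS

KeyError raised and caught, original ZeroDivisionError not re-raised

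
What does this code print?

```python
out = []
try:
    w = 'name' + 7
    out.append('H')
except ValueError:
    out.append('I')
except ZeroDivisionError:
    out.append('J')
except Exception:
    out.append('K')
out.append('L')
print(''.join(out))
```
KL

TypeError not specifically caught, falls to Exception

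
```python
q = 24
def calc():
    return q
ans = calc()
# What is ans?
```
24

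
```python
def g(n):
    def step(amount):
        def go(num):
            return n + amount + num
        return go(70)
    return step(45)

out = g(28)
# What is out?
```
143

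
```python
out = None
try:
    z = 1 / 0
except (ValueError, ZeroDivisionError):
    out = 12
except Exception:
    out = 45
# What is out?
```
12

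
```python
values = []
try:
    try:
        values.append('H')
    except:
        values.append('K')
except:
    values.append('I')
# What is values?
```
['H']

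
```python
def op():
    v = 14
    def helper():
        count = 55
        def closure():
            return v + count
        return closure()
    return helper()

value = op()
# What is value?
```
69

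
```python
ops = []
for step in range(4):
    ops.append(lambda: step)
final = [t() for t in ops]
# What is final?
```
[3, 3, 3, 3]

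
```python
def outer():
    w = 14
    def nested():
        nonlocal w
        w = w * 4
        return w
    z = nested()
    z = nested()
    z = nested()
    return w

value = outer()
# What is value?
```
896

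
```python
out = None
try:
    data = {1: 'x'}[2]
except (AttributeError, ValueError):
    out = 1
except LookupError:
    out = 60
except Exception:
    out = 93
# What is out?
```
60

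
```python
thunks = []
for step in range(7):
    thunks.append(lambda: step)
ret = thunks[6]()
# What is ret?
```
6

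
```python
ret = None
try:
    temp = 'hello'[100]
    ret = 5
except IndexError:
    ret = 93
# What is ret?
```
93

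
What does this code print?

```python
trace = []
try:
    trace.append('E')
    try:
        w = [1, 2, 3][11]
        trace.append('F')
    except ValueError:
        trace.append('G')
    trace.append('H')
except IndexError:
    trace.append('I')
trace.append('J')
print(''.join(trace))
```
EIJ

Inner handler doesn't match, propagates to outer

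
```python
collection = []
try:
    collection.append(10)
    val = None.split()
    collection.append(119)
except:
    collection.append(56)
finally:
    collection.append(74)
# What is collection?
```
[10, 56, 74]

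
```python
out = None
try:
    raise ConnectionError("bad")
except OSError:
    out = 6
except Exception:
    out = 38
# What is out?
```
6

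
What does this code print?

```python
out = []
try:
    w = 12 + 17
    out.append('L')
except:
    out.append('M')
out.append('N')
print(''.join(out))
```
LN

No exception, try block completes normally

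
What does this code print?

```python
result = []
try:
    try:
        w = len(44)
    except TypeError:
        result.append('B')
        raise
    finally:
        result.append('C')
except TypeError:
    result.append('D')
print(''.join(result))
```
BCD

finally runs before re-raised exception propagates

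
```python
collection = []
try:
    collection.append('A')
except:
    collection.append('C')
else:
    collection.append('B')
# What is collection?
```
['A', 'B']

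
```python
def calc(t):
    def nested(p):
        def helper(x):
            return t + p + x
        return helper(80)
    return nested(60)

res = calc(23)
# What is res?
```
163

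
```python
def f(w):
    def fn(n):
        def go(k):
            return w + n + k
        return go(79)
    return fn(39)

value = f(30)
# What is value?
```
148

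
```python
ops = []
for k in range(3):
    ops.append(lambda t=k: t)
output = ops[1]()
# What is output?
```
1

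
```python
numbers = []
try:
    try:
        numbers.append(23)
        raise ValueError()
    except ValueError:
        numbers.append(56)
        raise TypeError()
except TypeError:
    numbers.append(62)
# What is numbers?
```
[23, 56, 62]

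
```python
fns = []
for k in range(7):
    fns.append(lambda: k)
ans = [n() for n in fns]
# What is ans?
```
[6, 6, 6, 6, 6, 6, 6]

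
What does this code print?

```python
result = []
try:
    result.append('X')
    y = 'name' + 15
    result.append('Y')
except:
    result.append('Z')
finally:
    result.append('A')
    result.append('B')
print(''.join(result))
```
XZAB

Code before exception runs, then except, then all of finally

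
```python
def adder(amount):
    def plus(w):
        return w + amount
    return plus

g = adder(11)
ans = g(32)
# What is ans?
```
43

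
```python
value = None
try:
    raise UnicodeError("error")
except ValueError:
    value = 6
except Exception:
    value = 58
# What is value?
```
6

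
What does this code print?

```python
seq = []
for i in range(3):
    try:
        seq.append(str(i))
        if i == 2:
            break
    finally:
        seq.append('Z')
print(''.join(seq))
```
0Z1Z2Z

finally runs even when breaking out of loop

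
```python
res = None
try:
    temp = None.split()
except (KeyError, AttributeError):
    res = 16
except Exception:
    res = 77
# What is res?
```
16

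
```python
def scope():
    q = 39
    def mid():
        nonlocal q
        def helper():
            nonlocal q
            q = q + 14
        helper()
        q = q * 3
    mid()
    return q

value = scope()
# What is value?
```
159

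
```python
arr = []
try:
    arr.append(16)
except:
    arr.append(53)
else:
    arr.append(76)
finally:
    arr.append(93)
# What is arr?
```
[16, 76, 93]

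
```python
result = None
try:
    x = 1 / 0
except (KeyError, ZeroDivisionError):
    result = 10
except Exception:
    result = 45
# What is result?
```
10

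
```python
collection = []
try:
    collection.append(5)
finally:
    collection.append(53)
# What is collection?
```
[5, 53]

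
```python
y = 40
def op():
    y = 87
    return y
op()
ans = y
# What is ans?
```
40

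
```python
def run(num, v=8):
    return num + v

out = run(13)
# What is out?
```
21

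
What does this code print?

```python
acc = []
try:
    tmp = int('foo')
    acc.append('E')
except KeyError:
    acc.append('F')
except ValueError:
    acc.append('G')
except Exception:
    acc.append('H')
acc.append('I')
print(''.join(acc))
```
GI

ValueError matches before generic Exception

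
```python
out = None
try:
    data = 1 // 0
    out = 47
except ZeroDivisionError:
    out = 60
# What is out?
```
60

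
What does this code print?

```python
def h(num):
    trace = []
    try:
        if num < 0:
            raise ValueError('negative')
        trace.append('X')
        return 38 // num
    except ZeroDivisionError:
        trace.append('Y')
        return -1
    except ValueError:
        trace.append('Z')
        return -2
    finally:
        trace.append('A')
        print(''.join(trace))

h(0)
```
XYA

num=0 causes ZeroDivisionError, caught, finally prints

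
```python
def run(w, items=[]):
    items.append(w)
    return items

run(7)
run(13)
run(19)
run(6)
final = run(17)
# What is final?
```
[7, 13, 19, 6, 17]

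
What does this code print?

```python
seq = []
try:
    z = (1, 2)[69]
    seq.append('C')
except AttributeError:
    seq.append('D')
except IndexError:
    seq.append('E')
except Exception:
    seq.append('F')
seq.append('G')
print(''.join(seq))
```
EG

IndexError matches before generic Exception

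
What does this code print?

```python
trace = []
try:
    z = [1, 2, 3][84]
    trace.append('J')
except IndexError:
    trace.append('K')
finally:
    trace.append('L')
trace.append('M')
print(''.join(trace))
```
KLM

finally always runs, even after exception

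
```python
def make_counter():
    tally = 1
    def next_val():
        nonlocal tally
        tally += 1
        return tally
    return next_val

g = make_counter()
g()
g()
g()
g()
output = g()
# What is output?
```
6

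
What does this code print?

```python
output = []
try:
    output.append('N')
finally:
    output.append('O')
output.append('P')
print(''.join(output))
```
NOP

try/finally without except, no exception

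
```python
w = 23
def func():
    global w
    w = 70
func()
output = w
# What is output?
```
70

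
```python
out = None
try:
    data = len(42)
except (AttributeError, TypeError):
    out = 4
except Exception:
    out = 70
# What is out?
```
4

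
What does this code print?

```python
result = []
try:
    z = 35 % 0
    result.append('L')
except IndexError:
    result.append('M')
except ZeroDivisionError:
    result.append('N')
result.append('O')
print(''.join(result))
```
NO

ZeroDivisionError is caught by its specific handler, not IndexError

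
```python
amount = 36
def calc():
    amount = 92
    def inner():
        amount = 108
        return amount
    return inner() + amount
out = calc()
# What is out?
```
200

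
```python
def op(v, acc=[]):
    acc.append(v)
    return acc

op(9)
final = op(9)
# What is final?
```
[9, 9]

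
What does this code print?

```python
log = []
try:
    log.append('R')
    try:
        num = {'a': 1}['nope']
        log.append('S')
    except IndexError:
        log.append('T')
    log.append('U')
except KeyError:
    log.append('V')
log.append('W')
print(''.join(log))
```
RVW

Inner handler doesn't match, propagates to outer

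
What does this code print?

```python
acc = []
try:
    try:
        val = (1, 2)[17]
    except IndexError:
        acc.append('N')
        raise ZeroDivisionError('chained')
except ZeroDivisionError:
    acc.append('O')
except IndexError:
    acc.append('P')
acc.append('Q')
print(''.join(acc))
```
NOQ

ZeroDivisionError raised and caught, original IndexError not re-raised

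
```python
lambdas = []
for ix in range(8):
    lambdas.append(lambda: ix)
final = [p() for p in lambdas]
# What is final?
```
[7, 7, 7, 7, 7, 7, 7, 7]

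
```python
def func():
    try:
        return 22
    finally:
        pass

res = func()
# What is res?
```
22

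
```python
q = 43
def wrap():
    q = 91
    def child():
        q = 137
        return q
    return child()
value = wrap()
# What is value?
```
137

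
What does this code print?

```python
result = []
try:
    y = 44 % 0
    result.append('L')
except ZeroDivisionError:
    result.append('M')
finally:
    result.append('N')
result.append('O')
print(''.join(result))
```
MNO

finally always runs, even after exception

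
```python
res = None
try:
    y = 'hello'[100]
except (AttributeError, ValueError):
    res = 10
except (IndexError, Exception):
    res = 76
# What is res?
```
76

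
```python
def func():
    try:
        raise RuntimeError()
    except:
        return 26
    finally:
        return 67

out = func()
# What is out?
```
67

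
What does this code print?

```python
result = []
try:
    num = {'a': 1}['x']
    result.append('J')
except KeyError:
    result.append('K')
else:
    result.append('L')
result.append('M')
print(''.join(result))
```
KM

else block skipped when exception is caught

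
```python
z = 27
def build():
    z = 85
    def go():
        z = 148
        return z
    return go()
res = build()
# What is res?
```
148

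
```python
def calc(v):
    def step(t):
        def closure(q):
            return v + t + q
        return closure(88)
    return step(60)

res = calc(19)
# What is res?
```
167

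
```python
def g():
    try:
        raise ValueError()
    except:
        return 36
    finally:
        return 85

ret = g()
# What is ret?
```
85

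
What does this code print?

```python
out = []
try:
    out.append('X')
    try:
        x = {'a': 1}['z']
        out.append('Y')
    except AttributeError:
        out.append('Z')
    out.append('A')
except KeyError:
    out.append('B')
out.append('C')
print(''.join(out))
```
XBC

Inner handler doesn't match, propagates to outer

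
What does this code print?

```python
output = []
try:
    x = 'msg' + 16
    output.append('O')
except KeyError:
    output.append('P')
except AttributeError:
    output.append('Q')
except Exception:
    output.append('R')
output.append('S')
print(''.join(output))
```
RS

TypeError not specifically caught, falls to Exception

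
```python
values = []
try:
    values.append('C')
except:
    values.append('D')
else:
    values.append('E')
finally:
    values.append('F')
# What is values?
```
['C', 'E', 'F']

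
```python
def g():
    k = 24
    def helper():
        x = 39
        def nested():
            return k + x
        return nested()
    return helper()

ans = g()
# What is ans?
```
63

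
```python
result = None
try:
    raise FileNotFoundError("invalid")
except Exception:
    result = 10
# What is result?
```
10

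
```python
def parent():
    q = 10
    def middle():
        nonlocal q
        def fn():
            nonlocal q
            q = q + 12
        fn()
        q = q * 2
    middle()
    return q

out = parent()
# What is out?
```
44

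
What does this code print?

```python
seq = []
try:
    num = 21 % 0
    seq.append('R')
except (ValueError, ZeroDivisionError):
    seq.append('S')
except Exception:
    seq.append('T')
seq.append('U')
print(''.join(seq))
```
SU

ZeroDivisionError matches tuple containing it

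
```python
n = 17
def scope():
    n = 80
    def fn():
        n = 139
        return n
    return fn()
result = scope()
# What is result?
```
139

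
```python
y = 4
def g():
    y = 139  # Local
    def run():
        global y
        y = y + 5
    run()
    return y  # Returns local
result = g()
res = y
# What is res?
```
9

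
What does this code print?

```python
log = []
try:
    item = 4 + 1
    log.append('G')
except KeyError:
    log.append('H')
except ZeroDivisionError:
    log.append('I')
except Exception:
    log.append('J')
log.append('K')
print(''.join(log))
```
GK

No exception, try block completes normally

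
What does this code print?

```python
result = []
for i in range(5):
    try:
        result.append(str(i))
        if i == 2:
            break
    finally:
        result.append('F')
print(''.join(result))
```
0F1F2F

finally runs even when breaking out of loop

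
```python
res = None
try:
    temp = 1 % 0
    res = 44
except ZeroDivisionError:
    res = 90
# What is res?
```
90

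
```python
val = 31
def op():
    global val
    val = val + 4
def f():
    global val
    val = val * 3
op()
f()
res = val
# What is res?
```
105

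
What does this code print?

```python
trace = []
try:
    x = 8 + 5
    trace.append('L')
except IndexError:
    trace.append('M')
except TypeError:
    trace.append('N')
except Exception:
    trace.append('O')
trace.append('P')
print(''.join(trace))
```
LP

No exception, try block completes normally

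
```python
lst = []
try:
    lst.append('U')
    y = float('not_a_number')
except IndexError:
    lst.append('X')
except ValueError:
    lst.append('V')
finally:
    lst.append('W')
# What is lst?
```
['U', 'V', 'W']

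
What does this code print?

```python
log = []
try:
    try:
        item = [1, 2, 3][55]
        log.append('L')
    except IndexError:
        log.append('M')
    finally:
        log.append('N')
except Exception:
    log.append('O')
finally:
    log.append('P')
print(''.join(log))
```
MNP

Both finally blocks run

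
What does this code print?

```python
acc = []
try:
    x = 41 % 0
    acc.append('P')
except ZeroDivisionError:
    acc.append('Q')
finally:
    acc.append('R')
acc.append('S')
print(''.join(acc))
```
QRS

finally always runs, even after exception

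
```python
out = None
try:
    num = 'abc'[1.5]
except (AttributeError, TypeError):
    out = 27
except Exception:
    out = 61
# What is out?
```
27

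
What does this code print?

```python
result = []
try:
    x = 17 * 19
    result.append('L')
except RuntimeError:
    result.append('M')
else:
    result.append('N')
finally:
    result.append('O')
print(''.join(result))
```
LNO

else runs before finally when no exception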